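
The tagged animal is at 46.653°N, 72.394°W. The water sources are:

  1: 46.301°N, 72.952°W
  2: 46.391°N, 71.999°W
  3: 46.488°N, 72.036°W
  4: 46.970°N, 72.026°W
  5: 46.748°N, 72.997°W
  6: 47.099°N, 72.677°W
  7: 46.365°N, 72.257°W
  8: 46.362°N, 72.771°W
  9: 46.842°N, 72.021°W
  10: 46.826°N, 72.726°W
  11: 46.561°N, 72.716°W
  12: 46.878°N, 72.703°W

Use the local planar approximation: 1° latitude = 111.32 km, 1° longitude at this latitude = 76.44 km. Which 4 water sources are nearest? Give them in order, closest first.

Distances from 46.653°N, 72.394°W:
1: √((-0.352·111.32)² + (-0.558·76.44)²) = √(1535.43601 + 1819.32277) = 57.920 km
2: √((-0.262·111.32)² + (0.395·76.44)²) = √(850.64622 + 911.66556) = 41.980 km
3: √((-0.165·111.32)² + (0.358·76.44)²) = √(337.37608 + 748.87168) = 32.958 km
4: √((0.317·111.32)² + (0.368·76.44)²) = √(1245.27400 + 791.29240) = 45.128 km
5: √((0.095·111.32)² + (-0.603·76.44)²) = √(111.83909 + 2124.59415) = 47.291 km
6: √((0.446·111.32)² + (-0.283·76.44)²) = √(2464.99540 + 467.96592) = 54.157 km
7: √((-0.288·111.32)² + (0.137·76.44)²) = √(1027.85386 + 109.66865) = 33.727 km
8: √((-0.291·111.32)² + (-0.377·76.44)²) = √(1049.37901 + 830.47021) = 43.357 km
9: √((0.189·111.32)² + (0.373·76.44)²) = √(442.65972 + 812.94099) = 35.434 km
10: √((0.173·111.32)² + (-0.332·76.44)²) = √(370.88443 + 644.04694) = 31.858 km
11: √((-0.092·111.32)² + (-0.322·76.44)²) = √(104.88709 + 605.83324) = 26.659 km
12: √((0.225·111.32)² + (-0.309·76.44)²) = √(627.35221 + 557.90251) = 34.428 km
Sorted: 11 (26.659 km) < 10 (31.858 km) < 3 (32.958 km) < 7 (33.727 km) < 12 (34.428 km) < 9 (35.434 km) < …

11, 10, 3, 7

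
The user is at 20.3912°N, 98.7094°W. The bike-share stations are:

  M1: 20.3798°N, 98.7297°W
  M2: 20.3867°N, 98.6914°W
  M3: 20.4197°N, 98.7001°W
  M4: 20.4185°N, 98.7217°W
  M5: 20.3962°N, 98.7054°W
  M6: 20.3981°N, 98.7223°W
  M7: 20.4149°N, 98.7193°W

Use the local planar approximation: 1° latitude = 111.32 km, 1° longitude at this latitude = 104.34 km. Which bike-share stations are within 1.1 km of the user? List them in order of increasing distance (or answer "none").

Distances from 20.3912°N, 98.7094°W:
M1: √((-0.0114·111.32)² + (-0.0203·104.34)²) = √(1.610483 + 4.486356) = 2.4692 km
M2: √((-0.0045·111.32)² + (0.0180·104.34)²) = √(0.250941 + 3.527335) = 1.9438 km
M3: √((0.0285·111.32)² + (0.0093·104.34)²) = √(10.065518 + 0.941602) = 3.3177 km
M4: √((0.0273·111.32)² + (-0.0123·104.34)²) = √(9.235740 + 1.647069) = 3.2989 km
M5: √((0.0050·111.32)² + (0.0040·104.34)²) = √(0.309804 + 0.174189) = 0.6957 km
M6: √((0.0069·111.32)² + (-0.0129·104.34)²) = √(0.589990 + 1.811678) = 1.5497 km
M7: √((0.0237·111.32)² + (-0.0099·104.34)²) = √(6.960542 + 1.067019) = 2.8333 km
Threshold 1.1 km: M5 (0.6957 km) is within range.

M5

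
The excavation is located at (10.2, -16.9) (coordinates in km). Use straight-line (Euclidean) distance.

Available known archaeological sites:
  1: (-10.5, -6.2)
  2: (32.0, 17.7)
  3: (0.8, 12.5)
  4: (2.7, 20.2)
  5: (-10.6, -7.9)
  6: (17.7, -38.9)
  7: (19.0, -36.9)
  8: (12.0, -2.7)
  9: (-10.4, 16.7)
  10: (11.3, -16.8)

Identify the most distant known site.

Distances from (10.2, -16.9):
1: √((-20.7)² + (10.7)²) = √(428.490 + 114.490) = 23.3 km
2: √((21.8)² + (34.6)²) = √(475.240 + 1197.160) = 40.9 km
3: √((-9.4)² + (29.4)²) = √(88.360 + 864.360) = 30.9 km
4: √((-7.5)² + (37.1)²) = √(56.250 + 1376.410) = 37.9 km
5: √((-20.8)² + (9.0)²) = √(432.640 + 81.000) = 22.7 km
6: √((7.5)² + (-22.0)²) = √(56.250 + 484.000) = 23.2 km
7: √((8.8)² + (-20.0)²) = √(77.440 + 400.000) = 21.9 km
8: √((1.8)² + (14.2)²) = √(3.240 + 201.640) = 14.3 km
9: √((-20.6)² + (33.6)²) = √(424.360 + 1128.960) = 39.4 km
10: √((1.1)² + (0.1)²) = √(1.210 + 0.010) = 1.1 km
Maximum: 2 at 40.9 km.

2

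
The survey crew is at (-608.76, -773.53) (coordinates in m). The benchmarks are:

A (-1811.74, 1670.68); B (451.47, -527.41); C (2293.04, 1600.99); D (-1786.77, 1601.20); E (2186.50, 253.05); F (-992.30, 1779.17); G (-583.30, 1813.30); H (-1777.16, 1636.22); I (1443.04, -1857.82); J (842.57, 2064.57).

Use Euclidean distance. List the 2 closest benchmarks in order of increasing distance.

Distances from (-608.76, -773.53):
A: √((-1202.98)² + (2444.21)²) = √(1447160.8804 + 5974162.5241) = 2724.21 m
B: √((1060.23)² + (246.12)²) = √(1124087.6529 + 60575.0544) = 1088.42 m
C: √((2901.80)² + (2374.52)²) = √(8420443.2400 + 5638345.2304) = 3749.51 m
D: √((-1178.01)² + (2374.73)²) = √(1387707.5601 + 5639342.5729) = 2650.86 m
E: √((2795.26)² + (1026.58)²) = √(7813478.4676 + 1053866.4964) = 2977.81 m
F: √((-383.54)² + (2552.70)²) = √(147102.9316 + 6516277.2900) = 2581.35 m
G: √((25.46)² + (2586.83)²) = √(648.2116 + 6691689.4489) = 2586.96 m
H: √((-1168.40)² + (2409.75)²) = √(1365158.5600 + 5806895.0625) = 2678.07 m
I: √((2051.80)² + (-1084.29)²) = √(4209883.2400 + 1175684.8041) = 2320.68 m
J: √((1451.33)² + (2838.10)²) = √(2106358.7689 + 8054811.6100) = 3187.66 m
Sorted: B (1088.42 m) < I (2320.68 m) < F (2581.35 m) < G (2586.96 m) < …

B, I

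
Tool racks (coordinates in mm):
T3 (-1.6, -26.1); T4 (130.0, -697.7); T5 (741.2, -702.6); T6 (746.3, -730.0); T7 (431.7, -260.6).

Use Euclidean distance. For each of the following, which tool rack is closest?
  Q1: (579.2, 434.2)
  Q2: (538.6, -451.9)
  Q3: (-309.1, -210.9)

Q1 at (579.2, 434.2):
  T3: √((-580.8)² + (-460.3)²) = √(337328.640 + 211876.090) = 741.1 mm
  T4: √((-449.2)² + (-1131.9)²) = √(201780.640 + 1281197.610) = 1217.8 mm
  T5: √((162.0)² + (-1136.8)²) = √(26244.000 + 1292314.240) = 1148.3 mm
  T6: √((167.1)² + (-1164.2)²) = √(27922.410 + 1355361.640) = 1176.1 mm
  T7: √((-147.5)² + (-694.8)²) = √(21756.250 + 482747.040) = 710.3 mm
  → nearest: T7 (710.3 mm)
Q2 at (538.6, -451.9):
  T3: √((-540.2)² + (425.8)²) = √(291816.040 + 181305.640) = 687.8 mm
  T4: √((-408.6)² + (-245.8)²) = √(166953.960 + 60417.640) = 476.8 mm
  T5: √((202.6)² + (-250.7)²) = √(41046.760 + 62850.490) = 322.3 mm
  T6: √((207.7)² + (-278.1)²) = √(43139.290 + 77339.610) = 347.1 mm
  T7: √((-106.9)² + (191.3)²) = √(11427.610 + 36595.690) = 219.1 mm
  → nearest: T7 (219.1 mm)
Q3 at (-309.1, -210.9):
  T3: √((307.5)² + (184.8)²) = √(94556.250 + 34151.040) = 358.8 mm
  T4: √((439.1)² + (-486.8)²) = √(192808.810 + 236974.240) = 655.6 mm
  T5: √((1050.3)² + (-491.7)²) = √(1103130.090 + 241768.890) = 1159.7 mm
  T6: √((1055.4)² + (-519.1)²) = √(1113869.160 + 269464.810) = 1176.2 mm
  T7: √((740.8)² + (-49.7)²) = √(548784.640 + 2470.090) = 742.5 mm
  → nearest: T3 (358.8 mm)

Q1→T7; Q2→T7; Q3→T3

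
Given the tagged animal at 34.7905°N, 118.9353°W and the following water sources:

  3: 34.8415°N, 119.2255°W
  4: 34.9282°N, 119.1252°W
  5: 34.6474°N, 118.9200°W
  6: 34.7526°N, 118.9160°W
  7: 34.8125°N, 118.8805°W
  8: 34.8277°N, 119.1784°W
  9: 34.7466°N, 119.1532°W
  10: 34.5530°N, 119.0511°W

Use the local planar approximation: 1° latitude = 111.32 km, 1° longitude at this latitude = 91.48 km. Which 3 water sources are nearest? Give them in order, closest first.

6, 7, 5

Distances from 34.7905°N, 118.9353°W:
3: 27.1478 km
4: 23.1681 km
5: 15.9913 km
6: 4.5736 km
7: 5.5793 km
8: 22.6211 km
9: 20.5238 km
10: 28.4818 km
Sorted: 6 (4.5736 km) < 7 (5.5793 km) < 5 (15.9913 km) < 9 (20.5238 km) < 8 (22.6211 km) < …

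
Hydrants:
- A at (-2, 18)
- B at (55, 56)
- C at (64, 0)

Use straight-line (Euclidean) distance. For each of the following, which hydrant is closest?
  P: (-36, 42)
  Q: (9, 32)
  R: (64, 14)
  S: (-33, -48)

P→A; Q→A; R→C; S→A

P at (-36, 42):
  A: 41.6
  B: 92.1
  C: 108.5
  → nearest: A (41.6)
Q at (9, 32):
  A: 17.8
  B: 51.9
  C: 63.6
  → nearest: A (17.8)
R at (64, 14):
  A: 66.1
  B: 43.0
  C: 14.0
  → nearest: C (14.0)
S at (-33, -48):
  A: 72.9
  B: 136.2
  C: 108.2
  → nearest: A (72.9)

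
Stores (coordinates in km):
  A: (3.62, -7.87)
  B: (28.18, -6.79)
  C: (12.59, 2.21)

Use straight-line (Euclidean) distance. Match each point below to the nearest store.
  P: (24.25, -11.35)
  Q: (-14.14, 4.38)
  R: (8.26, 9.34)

P→B; Q→A; R→C

P at (24.25, -11.35):
  A: 20.92 km
  B: 6.02 km
  C: 17.88 km
  → nearest: B (6.02 km)
Q at (-14.14, 4.38):
  A: 21.57 km
  B: 43.77 km
  C: 26.82 km
  → nearest: A (21.57 km)
R at (8.26, 9.34):
  A: 17.82 km
  B: 25.63 km
  C: 8.34 km
  → nearest: C (8.34 km)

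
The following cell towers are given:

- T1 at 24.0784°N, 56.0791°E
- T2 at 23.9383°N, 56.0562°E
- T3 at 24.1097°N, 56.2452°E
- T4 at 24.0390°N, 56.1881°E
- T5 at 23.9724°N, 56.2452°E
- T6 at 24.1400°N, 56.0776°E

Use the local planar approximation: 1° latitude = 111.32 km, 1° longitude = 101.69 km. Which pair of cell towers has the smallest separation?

T1 and T6

Pairwise distances:
T1–T2: √((-0.1401·111.32)² + (-0.0229·101.69)²) = √(243.233095 + 5.422848) = 15.7688 km
T1–T3: √((0.0313·111.32)² + (0.1661·101.69)²) = √(12.140458 + 285.296051) = 17.2463 km
T1–T4: √((-0.0394·111.32)² + (0.1090·101.69)²) = √(19.237066 + 122.859711) = 11.9204 km
T1–T5: √((-0.1060·111.32)² + (0.1661·101.69)²) = √(139.238112 + 285.296051) = 20.6042 km
T1–T6: √((0.0616·111.32)² + (-0.0015·101.69)²) = √(47.022728 + 0.023267) = 6.8590 km
T2–T3: √((0.1714·111.32)² + (0.1890·101.69)²) = √(364.055864 + 369.385721) = 27.0821 km
T2–T4: √((0.1007·111.32)² + (0.1319·101.69)²) = √(125.662396 + 179.906181) = 17.4805 km
T2–T5: √((0.0341·111.32)² + (0.1890·101.69)²) = √(14.409707 + 369.385721) = 19.5907 km
T2–T6: √((0.2017·111.32)² + (0.0214·101.69)²) = √(504.148166 + 4.735698) = 22.5585 km
T3–T4: √((-0.0707·111.32)² + (-0.0571·101.69)²) = √(61.942000 + 33.715431) = 9.7805 km
T3–T5: √((-0.1373·111.32)² + (0.0000·101.69)²) = √(233.607870 + 0.000000) = 15.2842 km
T3–T6: √((0.0303·111.32)² + (-0.1676·101.69)²) = √(11.377102 + 290.472166) = 17.3738 km
T4–T5: √((-0.0666·111.32)² + (0.0571·101.69)²) = √(54.966091 + 33.715431) = 9.4171 km
T4–T6: √((0.1010·111.32)² + (-0.1105·101.69)²) = √(126.412245 + 126.264438) = 15.8958 km
T5–T6: √((0.1676·111.32)² + (-0.1676·101.69)²) = √(348.092306 + 290.472166) = 25.2698 km
Closest pair: T1–T6 at 6.8590 km.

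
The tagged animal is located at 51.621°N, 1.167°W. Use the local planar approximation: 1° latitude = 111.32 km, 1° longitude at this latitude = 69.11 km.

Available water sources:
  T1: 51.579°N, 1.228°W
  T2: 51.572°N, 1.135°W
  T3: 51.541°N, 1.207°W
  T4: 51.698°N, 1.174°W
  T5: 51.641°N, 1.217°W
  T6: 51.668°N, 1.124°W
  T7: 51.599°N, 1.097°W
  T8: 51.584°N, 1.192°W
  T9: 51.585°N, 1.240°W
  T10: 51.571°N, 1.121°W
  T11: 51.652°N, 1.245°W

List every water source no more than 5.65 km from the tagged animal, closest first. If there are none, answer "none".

Distances from 51.621°N, 1.167°W:
T1: √((-0.042·111.32)² + (-0.061·69.11)²) = √(21.85974 + 17.77221) = 6.295 km
T2: √((-0.049·111.32)² + (0.032·69.11)²) = √(29.75353 + 4.89082) = 5.886 km
T3: √((-0.080·111.32)² + (-0.040·69.11)²) = √(79.30971 + 7.64191) = 9.325 km
T4: √((0.077·111.32)² + (-0.007·69.11)²) = √(73.47301 + 0.23403) = 8.585 km
T5: √((0.020·111.32)² + (-0.050·69.11)²) = √(4.95686 + 11.94048) = 4.111 km
T6: √((0.047·111.32)² + (0.043·69.11)²) = √(27.37424 + 8.83118) = 6.017 km
T7: √((-0.022·111.32)² + (0.070·69.11)²) = √(5.99780 + 23.40334) = 5.422 km
T8: √((-0.037·111.32)² + (-0.025·69.11)²) = √(16.96484 + 2.98512) = 4.467 km
T9: √((-0.036·111.32)² + (-0.073·69.11)²) = √(16.06022 + 25.45233) = 6.443 km
T10: √((-0.050·111.32)² + (0.046·69.11)²) = √(30.98036 + 10.10642) = 6.410 km
T11: √((0.031·111.32)² + (-0.078·69.11)²) = √(11.90885 + 29.05835) = 6.401 km
Threshold 5.65 km: T5 (4.111 km), T8 (4.467 km), T7 (5.422 km) are within range.

T5, T8, T7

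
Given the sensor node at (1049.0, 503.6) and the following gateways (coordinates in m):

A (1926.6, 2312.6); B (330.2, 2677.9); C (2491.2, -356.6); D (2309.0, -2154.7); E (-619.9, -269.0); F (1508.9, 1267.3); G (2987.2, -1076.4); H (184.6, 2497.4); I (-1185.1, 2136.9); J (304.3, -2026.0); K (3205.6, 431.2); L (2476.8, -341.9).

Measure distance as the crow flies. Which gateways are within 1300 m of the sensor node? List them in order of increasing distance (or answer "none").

F

Distances from (1049.0, 503.6):
A: √((877.6)² + (1809.0)²) = √(770181.760 + 3272481.000) = 2010.6 m
B: √((-718.8)² + (2174.3)²) = √(516673.440 + 4727580.490) = 2290.0 m
C: √((1442.2)² + (-860.2)²) = √(2079940.840 + 739944.040) = 1679.3 m
D: √((1260.0)² + (-2658.3)²) = √(1587600.000 + 7066558.890) = 2941.8 m
E: √((-1668.9)² + (-772.6)²) = √(2785227.210 + 596910.760) = 1839.1 m
F: √((459.9)² + (763.7)²) = √(211508.010 + 583237.690) = 891.5 m
G: √((1938.2)² + (-1580.0)²) = √(3756619.240 + 2496400.000) = 2500.6 m
H: √((-864.4)² + (1993.8)²) = √(747187.360 + 3975238.440) = 2173.1 m
I: √((-2234.1)² + (1633.3)²) = √(4991202.810 + 2667668.890) = 2767.5 m
J: √((-744.7)² + (-2529.6)²) = √(554578.090 + 6398876.160) = 2636.9 m
K: √((2156.6)² + (-72.4)²) = √(4650923.560 + 5241.760) = 2157.8 m
L: √((1427.8)² + (-845.5)²) = √(2038612.840 + 714870.250) = 1659.4 m
Threshold 1300 m: F (891.5 m) is within range.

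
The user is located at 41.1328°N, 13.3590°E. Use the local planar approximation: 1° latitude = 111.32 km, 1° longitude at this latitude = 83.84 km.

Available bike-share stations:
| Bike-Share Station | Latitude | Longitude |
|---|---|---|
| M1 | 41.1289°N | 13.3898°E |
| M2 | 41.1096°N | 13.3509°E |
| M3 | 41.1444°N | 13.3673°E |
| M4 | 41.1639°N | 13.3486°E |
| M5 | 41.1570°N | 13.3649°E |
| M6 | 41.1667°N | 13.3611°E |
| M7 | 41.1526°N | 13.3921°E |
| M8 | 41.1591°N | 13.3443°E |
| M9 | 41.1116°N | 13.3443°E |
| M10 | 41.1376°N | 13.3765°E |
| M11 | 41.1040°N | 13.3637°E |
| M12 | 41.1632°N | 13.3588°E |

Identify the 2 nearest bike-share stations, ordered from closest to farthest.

M3, M10

Distances from 41.1328°N, 13.3590°E:
M1: 2.6185 km
M2: 2.6704 km
M3: 1.4669 km
M4: 3.5702 km
M5: 2.7390 km
M6: 3.7779 km
M7: 3.5439 km
M8: 3.1765 km
M9: 2.6624 km
M10: 1.5615 km
M11: 3.2301 km
M12: 3.3842 km
Sorted: M3 (1.4669 km) < M10 (1.5615 km) < M1 (2.6185 km) < M9 (2.6624 km) < …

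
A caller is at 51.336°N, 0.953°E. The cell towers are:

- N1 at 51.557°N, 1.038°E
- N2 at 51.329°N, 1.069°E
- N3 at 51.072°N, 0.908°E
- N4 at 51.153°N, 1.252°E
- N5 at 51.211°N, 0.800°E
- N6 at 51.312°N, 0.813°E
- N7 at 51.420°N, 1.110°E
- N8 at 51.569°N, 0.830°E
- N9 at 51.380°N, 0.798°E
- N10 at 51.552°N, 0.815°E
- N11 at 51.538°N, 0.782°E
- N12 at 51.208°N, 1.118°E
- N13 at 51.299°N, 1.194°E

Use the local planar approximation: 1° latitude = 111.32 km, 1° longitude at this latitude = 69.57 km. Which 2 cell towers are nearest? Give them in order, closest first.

N2, N6

Distances from 51.336°N, 0.953°E:
N1: √((0.221·111.32)² + (0.085·69.57)²) = √(605.24463 + 34.96889) = 25.302 km
N2: √((-0.007·111.32)² + (0.116·69.57)²) = √(0.60721 + 65.12684) = 8.108 km
N3: √((-0.264·111.32)² + (-0.045·69.57)²) = √(863.68276 + 9.80097) = 29.555 km
N4: √((-0.183·111.32)² + (0.299·69.57)²) = √(415.00046 + 432.69949) = 29.115 km
N5: √((-0.125·111.32)² + (-0.153·69.57)²) = √(193.62722 + 113.29921) = 17.519 km
N6: √((-0.024·111.32)² + (-0.140·69.57)²) = √(7.13787 + 94.86370) = 10.100 km
N7: √((0.084·111.32)² + (0.157·69.57)²) = √(87.43896 + 119.30079) = 14.378 km
N8: √((0.233·111.32)² + (-0.123·69.57)²) = √(672.75702 + 73.22413) = 27.313 km
N9: √((0.044·111.32)² + (-0.155·69.57)²) = √(23.99119 + 116.28064) = 11.844 km
N10: √((0.216·111.32)² + (-0.138·69.57)²) = √(578.16780 + 92.17267) = 25.891 km
N11: √((0.202·111.32)² + (-0.171·69.57)²) = √(505.64898 + 141.52600) = 25.440 km
N12: √((-0.128·111.32)² + (0.165·69.57)²) = √(203.03286 + 131.76859) = 18.298 km
N13: √((-0.037·111.32)² + (0.241·69.57)²) = √(16.96484 + 281.11116) = 17.265 km
Sorted: N2 (8.108 km) < N6 (10.100 km) < N9 (11.844 km) < N7 (14.378 km) < …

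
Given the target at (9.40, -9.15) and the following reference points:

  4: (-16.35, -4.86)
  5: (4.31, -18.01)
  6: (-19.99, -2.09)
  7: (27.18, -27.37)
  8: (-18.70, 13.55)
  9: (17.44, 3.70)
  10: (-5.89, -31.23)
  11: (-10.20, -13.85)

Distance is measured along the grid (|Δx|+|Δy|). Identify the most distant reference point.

8

Distances from (9.40, -9.15):
4: 30.04
5: 13.95
6: 36.45
7: 36.00
8: 50.80
9: 20.89
10: 37.37
11: 24.30
Maximum: 8 at 50.80.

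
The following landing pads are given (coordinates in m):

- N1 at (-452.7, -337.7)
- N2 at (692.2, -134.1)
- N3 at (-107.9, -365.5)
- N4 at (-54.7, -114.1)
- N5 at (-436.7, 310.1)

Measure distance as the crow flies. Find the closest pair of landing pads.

Pairwise distances:
N1–N2: 1162.9 m
N1–N3: 345.9 m
N1–N4: 456.5 m
N1–N5: 648.0 m
N2–N3: 832.9 m
N2–N4: 747.2 m
N2–N5: 1213.1 m
N3–N4: 257.0 m
N3–N5: 751.4 m
N4–N5: 570.8 m
Closest pair: N3–N4 at 257.0 m.

N3 and N4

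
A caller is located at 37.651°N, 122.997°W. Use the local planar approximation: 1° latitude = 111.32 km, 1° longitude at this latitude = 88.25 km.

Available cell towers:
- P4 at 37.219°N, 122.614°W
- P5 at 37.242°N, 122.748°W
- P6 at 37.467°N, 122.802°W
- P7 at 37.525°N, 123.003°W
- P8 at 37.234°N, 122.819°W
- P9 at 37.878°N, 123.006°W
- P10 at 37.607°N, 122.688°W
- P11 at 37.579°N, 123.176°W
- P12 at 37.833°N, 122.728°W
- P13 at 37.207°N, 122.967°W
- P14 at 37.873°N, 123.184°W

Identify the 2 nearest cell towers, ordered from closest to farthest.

P7, P11

Distances from 37.651°N, 122.997°W:
P4: √((-0.432·111.32)² + (0.383·88.25)²) = √(2312.67118 + 1142.42310) = 58.780 km
P5: √((-0.409·111.32)² + (0.249·88.25)²) = √(2072.96997 + 482.86766) = 50.555 km
P6: √((-0.184·111.32)² + (0.195·88.25)²) = √(419.54837 + 296.14108) = 26.752 km
P7: √((-0.126·111.32)² + (-0.006·88.25)²) = √(196.73765 + 0.28037) = 14.036 km
P8: √((-0.417·111.32)² + (0.178·88.25)²) = √(2154.85725 + 246.75697) = 49.006 km
P9: √((0.227·111.32)² + (-0.009·88.25)²) = √(638.55471 + 0.63083) = 25.282 km
P10: √((-0.044·111.32)² + (0.309·88.25)²) = √(23.99119 + 743.61200) = 27.706 km
P11: √((-0.072·111.32)² + (-0.179·88.25)²) = √(64.24087 + 249.53731) = 17.714 km
P12: √((0.182·111.32)² + (0.269·88.25)²) = √(410.47732 + 563.55199) = 31.209 km
P13: √((-0.444·111.32)² + (0.030·88.25)²) = √(2442.93738 + 7.00926) = 49.497 km
P14: √((0.222·111.32)² + (-0.187·88.25)²) = √(610.73435 + 272.34076) = 29.717 km
Sorted: P7 (14.036 km) < P11 (17.714 km) < P9 (25.282 km) < P6 (26.752 km) < …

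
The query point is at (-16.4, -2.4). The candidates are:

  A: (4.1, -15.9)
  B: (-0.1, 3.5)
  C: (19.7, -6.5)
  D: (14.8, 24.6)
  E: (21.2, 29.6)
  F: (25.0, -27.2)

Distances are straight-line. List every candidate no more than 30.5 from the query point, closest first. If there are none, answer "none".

B, A

Distances from (-16.4, -2.4):
A: √((20.5)² + (-13.5)²) = √(420.250 + 182.250) = 24.5
B: √((16.3)² + (5.9)²) = √(265.690 + 34.810) = 17.3
C: √((36.1)² + (-4.1)²) = √(1303.210 + 16.810) = 36.3
D: √((31.2)² + (27.0)²) = √(973.440 + 729.000) = 41.3
E: √((37.6)² + (32.0)²) = √(1413.760 + 1024.000) = 49.4
F: √((41.4)² + (-24.8)²) = √(1713.960 + 615.040) = 48.3
Threshold 30.5: B (17.3), A (24.5) are within range.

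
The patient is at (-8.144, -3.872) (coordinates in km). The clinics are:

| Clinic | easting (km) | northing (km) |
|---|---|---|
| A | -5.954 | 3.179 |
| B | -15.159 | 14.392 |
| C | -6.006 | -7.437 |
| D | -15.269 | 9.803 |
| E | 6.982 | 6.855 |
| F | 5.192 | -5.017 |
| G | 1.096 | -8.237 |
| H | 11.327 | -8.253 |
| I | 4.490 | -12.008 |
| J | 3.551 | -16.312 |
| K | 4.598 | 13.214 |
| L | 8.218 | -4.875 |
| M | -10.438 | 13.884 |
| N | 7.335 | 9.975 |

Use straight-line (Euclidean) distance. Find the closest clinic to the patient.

Distances from (-8.144, -3.872):
A: 7.383 km
B: 19.565 km
C: 4.157 km
D: 15.420 km
E: 18.544 km
F: 13.385 km
G: 10.219 km
H: 19.958 km
I: 15.027 km
J: 17.074 km
K: 21.314 km
L: 16.393 km
M: 17.904 km
N: 20.769 km
Minimum: C at 4.157 km.

C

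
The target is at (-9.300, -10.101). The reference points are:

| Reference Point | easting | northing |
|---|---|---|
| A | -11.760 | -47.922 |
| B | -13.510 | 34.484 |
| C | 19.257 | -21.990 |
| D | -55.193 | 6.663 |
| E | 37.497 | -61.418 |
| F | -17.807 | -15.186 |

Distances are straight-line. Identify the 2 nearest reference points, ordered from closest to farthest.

Distances from (-9.300, -10.101):
A: 37.901
B: 44.783
C: 30.933
D: 48.859
E: 69.451
F: 9.911
Sorted: F (9.911) < C (30.933) < A (37.901) < B (44.783) < …

F, C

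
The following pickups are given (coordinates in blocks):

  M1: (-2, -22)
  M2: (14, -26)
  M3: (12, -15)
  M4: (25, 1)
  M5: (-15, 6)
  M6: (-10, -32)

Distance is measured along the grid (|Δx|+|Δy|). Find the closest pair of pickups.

M2 and M3

Pairwise distances:
M1–M2: |16| + |-4| = 16 + 4 = 20 blocks
M1–M3: |14| + |7| = 14 + 7 = 21 blocks
M1–M4: |27| + |23| = 27 + 23 = 50 blocks
M1–M5: |-13| + |28| = 13 + 28 = 41 blocks
M1–M6: |-8| + |-10| = 8 + 10 = 18 blocks
M2–M3: |-2| + |11| = 2 + 11 = 13 blocks
M2–M4: |11| + |27| = 11 + 27 = 38 blocks
M2–M5: |-29| + |32| = 29 + 32 = 61 blocks
M2–M6: |-24| + |-6| = 24 + 6 = 30 blocks
M3–M4: |13| + |16| = 13 + 16 = 29 blocks
M3–M5: |-27| + |21| = 27 + 21 = 48 blocks
M3–M6: |-22| + |-17| = 22 + 17 = 39 blocks
M4–M5: |-40| + |5| = 40 + 5 = 45 blocks
M4–M6: |-35| + |-33| = 35 + 33 = 68 blocks
M5–M6: |5| + |-38| = 5 + 38 = 43 blocks
Closest pair: M2–M3 at 13 blocks.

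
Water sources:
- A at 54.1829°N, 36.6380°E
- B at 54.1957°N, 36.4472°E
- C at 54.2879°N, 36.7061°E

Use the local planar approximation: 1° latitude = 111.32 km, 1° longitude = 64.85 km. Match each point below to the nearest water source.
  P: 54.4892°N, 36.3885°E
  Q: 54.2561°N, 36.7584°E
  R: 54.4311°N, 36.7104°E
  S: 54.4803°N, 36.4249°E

P at 54.4892°N, 36.3885°E:
  A: 37.7415 km
  B: 32.8934 km
  C: 30.4362 km
  → nearest: C (30.4362 km)
Q at 54.2561°N, 36.7584°E:
  A: 11.2856 km
  B: 21.2719 km
  C: 4.9025 km
  → nearest: C (4.9025 km)
R at 54.4311°N, 36.7104°E:
  A: 28.0257 km
  B: 31.2733 km
  C: 15.9435 km
  → nearest: C (15.9435 km)
S at 54.4803°N, 36.4249°E:
  A: 35.8751 km
  B: 31.7147 km
  C: 28.1296 km
  → nearest: C (28.1296 km)

P→C; Q→C; R→C; S→C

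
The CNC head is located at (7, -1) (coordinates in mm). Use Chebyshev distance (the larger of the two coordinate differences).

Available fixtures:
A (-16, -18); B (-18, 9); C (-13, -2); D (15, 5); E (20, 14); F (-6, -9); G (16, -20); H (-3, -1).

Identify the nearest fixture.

Distances from (7, -1):
A: max(|-23|, |-17|) = 23 mm
B: max(|-25|, |10|) = 25 mm
C: max(|-20|, |-1|) = 20 mm
D: max(|8|, |6|) = 8 mm
E: max(|13|, |15|) = 15 mm
F: max(|-13|, |-8|) = 13 mm
G: max(|9|, |-19|) = 19 mm
H: max(|-10|, |0|) = 10 mm
Minimum: D at 8 mm.

D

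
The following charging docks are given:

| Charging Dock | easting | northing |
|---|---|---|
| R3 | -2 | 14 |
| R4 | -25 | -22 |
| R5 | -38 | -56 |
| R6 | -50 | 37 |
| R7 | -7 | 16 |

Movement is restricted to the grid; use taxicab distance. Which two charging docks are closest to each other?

R3 and R7

Pairwise distances:
R3–R7: |-5| + |2| = 5 + 2 = 7
R4–R5: |-13| + |-34| = 13 + 34 = 47
R4–R7: |18| + |38| = 18 + 38 = 56
R3–R4: |-23| + |-36| = 23 + 36 = 59
R6–R7: |43| + |-21| = 43 + 21 = 64
R3–R6: |-48| + |23| = 48 + 23 = 71
R4–R6: |-25| + |59| = 25 + 59 = 84
R5–R7: |31| + |72| = 31 + 72 = 103
R5–R6: |-12| + |93| = 12 + 93 = 105
R3–R5: |-36| + |-70| = 36 + 70 = 106
Closest pair: R3–R7 at 7.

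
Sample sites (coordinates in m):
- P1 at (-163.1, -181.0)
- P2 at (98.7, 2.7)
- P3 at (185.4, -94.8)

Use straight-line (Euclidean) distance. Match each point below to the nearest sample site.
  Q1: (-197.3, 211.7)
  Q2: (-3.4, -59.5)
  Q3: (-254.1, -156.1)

Q1→P2; Q2→P2; Q3→P1

Q1 at (-197.3, 211.7):
  P1: √((34.2)² + (-392.7)²) = √(1169.640 + 154213.290) = 394.2 m
  P2: √((296.0)² + (-209.0)²) = √(87616.000 + 43681.000) = 362.3 m
  P3: √((382.7)² + (-306.5)²) = √(146459.290 + 93942.250) = 490.3 m
  → nearest: P2 (362.3 m)
Q2 at (-3.4, -59.5):
  P1: √((-159.7)² + (-121.5)²) = √(25504.090 + 14762.250) = 200.7 m
  P2: √((102.1)² + (62.2)²) = √(10424.410 + 3868.840) = 119.6 m
  P3: √((188.8)² + (-35.3)²) = √(35645.440 + 1246.090) = 192.1 m
  → nearest: P2 (119.6 m)
Q3 at (-254.1, -156.1):
  P1: √((91.0)² + (-24.9)²) = √(8281.000 + 620.010) = 94.3 m
  P2: √((352.8)² + (158.8)²) = √(124467.840 + 25217.440) = 386.9 m
  P3: √((439.5)² + (61.3)²) = √(193160.250 + 3757.690) = 443.8 m
  → nearest: P1 (94.3 m)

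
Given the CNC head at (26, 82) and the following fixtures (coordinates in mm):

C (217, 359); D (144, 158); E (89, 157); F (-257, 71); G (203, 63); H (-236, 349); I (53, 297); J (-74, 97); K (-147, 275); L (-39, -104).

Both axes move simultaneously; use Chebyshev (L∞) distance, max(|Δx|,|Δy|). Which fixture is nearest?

E

Distances from (26, 82):
C: 277 mm
D: 118 mm
E: 75 mm
F: 283 mm
G: 177 mm
H: 267 mm
I: 215 mm
J: 100 mm
K: 193 mm
L: 186 mm
Minimum: E at 75 mm.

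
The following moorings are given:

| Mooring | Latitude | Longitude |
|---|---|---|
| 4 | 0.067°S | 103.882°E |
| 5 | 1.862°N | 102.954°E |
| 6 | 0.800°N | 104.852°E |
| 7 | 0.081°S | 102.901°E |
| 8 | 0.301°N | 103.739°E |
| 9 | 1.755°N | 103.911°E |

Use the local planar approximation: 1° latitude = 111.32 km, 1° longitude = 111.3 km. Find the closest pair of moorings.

Pairwise distances:
4–5: 238.285 km
4–6: 144.812 km
4–7: 109.196 km
4–8: 43.949 km
4–9: 202.851 km
5–6: 242.078 km
5–7: 216.375 km
5–8: 194.499 km
5–9: 107.178 km
6–7: 238.266 km
6–8: 135.761 km
6–9: 149.235 km
7–8: 102.506 km
7–9: 233.258 km
8–9: 162.987 km
Closest pair: 4–8 at 43.949 km.

4 and 8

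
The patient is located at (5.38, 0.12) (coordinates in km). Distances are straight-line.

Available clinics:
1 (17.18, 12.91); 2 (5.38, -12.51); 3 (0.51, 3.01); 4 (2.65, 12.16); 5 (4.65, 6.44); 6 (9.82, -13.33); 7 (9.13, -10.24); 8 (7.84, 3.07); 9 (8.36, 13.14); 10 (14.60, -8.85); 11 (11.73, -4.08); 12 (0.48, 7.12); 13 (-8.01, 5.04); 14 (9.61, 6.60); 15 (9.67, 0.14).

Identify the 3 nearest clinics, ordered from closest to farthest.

Distances from (5.38, 0.12):
1: √((11.80)² + (12.79)²) = √(139.2400 + 163.5841) = 17.40 km
2: √((0.00)² + (-12.63)²) = √(0.0000 + 159.5169) = 12.63 km
3: √((-4.87)² + (2.89)²) = √(23.7169 + 8.3521) = 5.66 km
4: √((-2.73)² + (12.04)²) = √(7.4529 + 144.9616) = 12.35 km
5: √((-0.73)² + (6.32)²) = √(0.5329 + 39.9424) = 6.36 km
6: √((4.44)² + (-13.45)²) = √(19.7136 + 180.9025) = 14.16 km
7: √((3.75)² + (-10.36)²) = √(14.0625 + 107.3296) = 11.02 km
8: √((2.46)² + (2.95)²) = √(6.0516 + 8.7025) = 3.84 km
9: √((2.98)² + (13.02)²) = √(8.8804 + 169.5204) = 13.36 km
10: √((9.22)² + (-8.97)²) = √(85.0084 + 80.4609) = 12.86 km
11: √((6.35)² + (-4.20)²) = √(40.3225 + 17.6400) = 7.61 km
12: √((-4.90)² + (7.00)²) = √(24.0100 + 49.0000) = 8.54 km
13: √((-13.39)² + (4.92)²) = √(179.2921 + 24.2064) = 14.27 km
14: √((4.23)² + (6.48)²) = √(17.8929 + 41.9904) = 7.74 km
15: √((4.29)² + (0.02)²) = √(18.4041 + 0.0004) = 4.29 km
Sorted: 8 (3.84 km) < 15 (4.29 km) < 3 (5.66 km) < 5 (6.36 km) < 11 (7.61 km) < …

8, 15, 3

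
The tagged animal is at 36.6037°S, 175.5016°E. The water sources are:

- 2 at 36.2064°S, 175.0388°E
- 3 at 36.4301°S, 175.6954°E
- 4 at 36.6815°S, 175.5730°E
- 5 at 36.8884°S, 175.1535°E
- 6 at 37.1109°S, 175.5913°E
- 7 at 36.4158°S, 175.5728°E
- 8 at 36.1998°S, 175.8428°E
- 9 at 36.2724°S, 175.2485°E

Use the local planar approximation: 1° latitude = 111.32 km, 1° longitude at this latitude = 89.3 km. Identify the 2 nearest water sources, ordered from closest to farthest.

Distances from 36.6037°S, 175.5016°E:
2: √((0.3973·111.32)² + (-0.4628·89.3)²) = √(1956.066095 + 1708.006890) = 60.5316 km
3: √((0.1736·111.32)² + (0.1938·89.3)²) = √(373.461500 + 299.509404) = 25.9417 km
4: √((-0.0778·111.32)² + (0.0714·89.3)²) = √(75.007655 + 40.653631) = 10.7546 km
5: √((-0.2847·111.32)² + (-0.3481·89.3)²) = √(1004.433825 + 966.297741) = 44.3929 km
6: √((-0.5072·111.32)² + (0.0897·89.3)²) = √(3187.901434 + 64.163464) = 57.0269 km
7: √((0.1879·111.32)² + (0.0712·89.3)²) = √(437.522060 + 40.426199) = 21.8620 km
8: √((0.4039·111.32)² + (0.3412·89.3)²) = √(2021.594753 + 928.369711) = 54.3136 km
9: √((0.3313·111.32)² + (-0.2531·89.3)²) = √(1360.157708 + 510.842719) = 43.2551 km
Sorted: 4 (10.7546 km) < 7 (21.8620 km) < 3 (25.9417 km) < 9 (43.2551 km) < …

4, 7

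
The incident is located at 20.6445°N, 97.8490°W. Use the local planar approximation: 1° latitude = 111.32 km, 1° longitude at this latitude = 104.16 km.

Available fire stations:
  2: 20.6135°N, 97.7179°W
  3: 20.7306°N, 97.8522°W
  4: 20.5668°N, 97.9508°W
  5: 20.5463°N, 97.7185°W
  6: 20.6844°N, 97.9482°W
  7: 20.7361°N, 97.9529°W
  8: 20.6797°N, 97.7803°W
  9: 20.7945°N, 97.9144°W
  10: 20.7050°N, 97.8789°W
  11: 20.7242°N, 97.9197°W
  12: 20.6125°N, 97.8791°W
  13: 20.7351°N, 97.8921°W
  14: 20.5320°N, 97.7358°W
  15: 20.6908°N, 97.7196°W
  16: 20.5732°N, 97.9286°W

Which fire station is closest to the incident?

Distances from 20.6445°N, 97.8490°W:
2: √((-0.0310·111.32)² + (0.1311·104.16)²) = √(11.908849 + 186.469294) = 14.0847 km
3: √((0.0861·111.32)² + (-0.0032·104.16)²) = √(91.865554 + 0.111097) = 9.5904 km
4: √((-0.0777·111.32)² + (-0.1018·104.16)²) = √(74.814957 + 112.433958) = 13.6839 km
5: √((-0.0982·111.32)² + (0.1305·104.16)²) = √(119.500403 + 184.766387) = 17.4432 km
6: √((0.0399·111.32)² + (-0.0992·104.16)²) = √(19.728415 + 106.764111) = 11.2469 km
7: √((0.0916·111.32)² + (-0.1039·104.16)²) = √(103.977014 + 117.120532) = 14.8693 km
8: √((0.0352·111.32)² + (0.0687·104.16)²) = √(15.354360 + 51.205359) = 8.1584 km
9: √((0.1500·111.32)² + (-0.0654·104.16)²) = √(278.823204 + 46.404216) = 18.0341 km
10: √((0.0605·111.32)² + (-0.0299·104.16)²) = √(45.358339 + 9.699388) = 7.4201 km
11: √((0.0797·111.32)² + (-0.0707·104.16)²) = √(78.716004 + 54.230146) = 11.5302 km
12: √((-0.0320·111.32)² + (-0.0301·104.16)²) = √(12.689554 + 9.829579) = 4.7454 km
13: √((0.0906·111.32)² + (-0.0431·104.16)²) = √(101.719166 + 20.153779) = 11.0396 km
14: √((-0.1125·111.32)² + (0.1132·104.16)²) = √(156.838052 + 139.025606) = 17.2007 km
15: √((0.0463·111.32)² + (0.1294·104.16)²) = √(26.564912 + 181.664679) = 14.4302 km
16: √((-0.0713·111.32)² + (-0.0796·104.16)²) = √(62.997810 + 68.742936) = 11.4778 km
Minimum: 12 at 4.7454 km.

12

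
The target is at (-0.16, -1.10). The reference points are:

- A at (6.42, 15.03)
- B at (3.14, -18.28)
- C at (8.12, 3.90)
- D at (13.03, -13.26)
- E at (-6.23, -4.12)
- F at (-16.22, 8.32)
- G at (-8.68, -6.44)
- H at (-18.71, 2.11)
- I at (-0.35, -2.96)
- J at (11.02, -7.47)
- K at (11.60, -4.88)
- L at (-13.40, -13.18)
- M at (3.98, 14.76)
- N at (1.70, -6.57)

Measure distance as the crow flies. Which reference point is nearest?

Distances from (-0.16, -1.10):
A: 17.42
B: 17.49
C: 9.67
D: 17.94
E: 6.78
F: 18.62
G: 10.06
H: 18.83
I: 1.87
J: 12.87
K: 12.35
L: 17.92
M: 16.39
N: 5.78
Minimum: I at 1.87.

I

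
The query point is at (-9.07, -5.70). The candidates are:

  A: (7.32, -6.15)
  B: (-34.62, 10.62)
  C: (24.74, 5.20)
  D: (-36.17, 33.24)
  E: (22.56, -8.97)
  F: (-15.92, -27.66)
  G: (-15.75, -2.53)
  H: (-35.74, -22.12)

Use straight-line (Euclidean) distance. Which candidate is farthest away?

D

Distances from (-9.07, -5.70):
A: 16.40
B: 30.32
C: 35.52
D: 47.44
E: 31.80
F: 23.00
G: 7.39
H: 31.32
Maximum: D at 47.44.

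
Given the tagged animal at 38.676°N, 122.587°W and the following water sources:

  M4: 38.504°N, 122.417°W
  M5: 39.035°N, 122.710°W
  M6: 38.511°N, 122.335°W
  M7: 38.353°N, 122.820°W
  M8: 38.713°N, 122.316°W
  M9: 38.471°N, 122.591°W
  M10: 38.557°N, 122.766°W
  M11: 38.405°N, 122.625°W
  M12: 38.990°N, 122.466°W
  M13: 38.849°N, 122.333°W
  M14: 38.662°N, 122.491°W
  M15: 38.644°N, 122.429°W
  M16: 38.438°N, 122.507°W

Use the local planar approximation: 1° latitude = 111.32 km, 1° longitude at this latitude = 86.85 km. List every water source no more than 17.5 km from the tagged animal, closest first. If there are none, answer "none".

M14, M15

Distances from 38.676°N, 122.587°W:
M4: √((-0.172·111.32)² + (0.170·86.85)²) = √(366.60914 + 217.99046) = 24.178 km
M5: √((0.359·111.32)² + (-0.123·86.85)²) = √(1597.11170 + 114.11687) = 41.367 km
M6: √((-0.165·111.32)² + (0.252·86.85)²) = √(337.37608 + 479.00575) = 28.572 km
M7: √((-0.323·111.32)² + (-0.233·86.85)²) = √(1292.85982 + 409.49772) = 41.260 km
M8: √((0.037·111.32)² + (0.271·86.85)²) = √(16.96484 + 553.95977) = 23.894 km
M9: √((-0.205·111.32)² + (-0.004·86.85)²) = √(520.77978 + 0.12069) = 22.823 km
M10: √((-0.119·111.32)² + (-0.179·86.85)²) = √(175.48513 + 241.68278) = 20.425 km
M11: √((-0.271·111.32)² + (-0.038·86.85)²) = √(910.09133 + 10.89198) = 30.348 km
M12: √((0.314·111.32)² + (0.121·86.85)²) = √(1221.81567 + 110.43593) = 36.500 km
M13: √((0.173·111.32)² + (0.254·86.85)²) = √(370.88443 + 486.63919) = 29.284 km
M14: √((-0.014·111.32)² + (0.096·86.85)²) = √(2.42886 + 69.51557) = 8.482 km
M15: √((-0.032·111.32)² + (0.158·86.85)²) = √(12.68955 + 188.30152) = 14.177 km
M16: √((-0.238·111.32)² + (0.080·86.85)²) = √(701.94051 + 48.27470) = 27.390 km
Threshold 17.5 km: M14 (8.482 km), M15 (14.177 km) are within range.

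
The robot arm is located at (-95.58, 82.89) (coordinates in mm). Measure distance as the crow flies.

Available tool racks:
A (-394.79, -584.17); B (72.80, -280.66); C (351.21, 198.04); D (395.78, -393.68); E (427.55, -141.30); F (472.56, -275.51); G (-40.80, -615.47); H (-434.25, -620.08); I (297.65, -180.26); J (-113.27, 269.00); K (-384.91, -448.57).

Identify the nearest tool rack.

Distances from (-95.58, 82.89):
A: √((-299.21)² + (-667.06)²) = √(89526.6241 + 444969.0436) = 731.09 mm
B: √((168.38)² + (-363.55)²) = √(28351.8244 + 132168.6025) = 400.65 mm
C: √((446.79)² + (115.15)²) = √(199621.3041 + 13259.5225) = 461.39 mm
D: √((491.36)² + (-476.57)²) = √(241434.6496 + 227118.9649) = 684.51 mm
E: √((523.13)² + (-224.19)²) = √(273664.9969 + 50261.1561) = 569.15 mm
F: √((568.14)² + (-358.40)²) = √(322783.0596 + 128450.5600) = 671.74 mm
G: √((54.78)² + (-698.36)²) = √(3000.8484 + 487706.6896) = 700.51 mm
H: √((-338.67)² + (-702.97)²) = √(114697.3689 + 494166.8209) = 780.30 mm
I: √((393.23)² + (-263.15)²) = √(154629.8329 + 69247.9225) = 473.16 mm
J: √((-17.69)² + (186.11)²) = √(312.9361 + 34636.9321) = 186.95 mm
K: √((-289.33)² + (-531.46)²) = √(83711.8489 + 282449.7316) = 605.11 mm
Minimum: J at 186.95 mm.

J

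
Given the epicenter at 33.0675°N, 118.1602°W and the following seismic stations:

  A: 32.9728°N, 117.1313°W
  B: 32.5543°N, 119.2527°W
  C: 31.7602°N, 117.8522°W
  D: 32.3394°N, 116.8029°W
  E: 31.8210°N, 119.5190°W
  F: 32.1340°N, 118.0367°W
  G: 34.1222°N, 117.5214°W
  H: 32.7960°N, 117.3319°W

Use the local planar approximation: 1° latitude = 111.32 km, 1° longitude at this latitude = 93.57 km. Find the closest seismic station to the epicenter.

H

Distances from 33.0675°N, 118.1602°W:
A: √((-0.0947·111.32)² + (1.0289·93.57)²) = √(111.133848 + 9268.716387) = 96.8496 km
B: √((-0.5132·111.32)² + (-1.0925·93.57)²) = √(3263.771087 + 10449.996626) = 117.1058 km
C: √((-1.3073·111.32)² + (0.3080·93.57)²) = √(21178.583896 + 830.567039) = 148.3548 km
D: √((-0.7281·111.32)² + (1.3573·93.57)²) = √(6569.441618 + 16129.650501) = 150.6622 km
E: √((-1.2465·111.32)² + (-1.3588·93.57)²) = √(19254.443058 + 16165.321089) = 188.2014 km
F: √((-0.9335·111.32)² + (0.1235·93.57)²) = √(10798.788613 + 133.538709) = 104.5578 km
G: √((1.0547·111.32)² + (0.6388·93.57)²) = √(13784.921184 + 3572.753669) = 131.7485 km
H: √((-0.2715·111.32)² + (0.8283·93.57)²) = √(913.452699 + 6006.874821) = 83.1885 km
Minimum: H at 83.1885 km.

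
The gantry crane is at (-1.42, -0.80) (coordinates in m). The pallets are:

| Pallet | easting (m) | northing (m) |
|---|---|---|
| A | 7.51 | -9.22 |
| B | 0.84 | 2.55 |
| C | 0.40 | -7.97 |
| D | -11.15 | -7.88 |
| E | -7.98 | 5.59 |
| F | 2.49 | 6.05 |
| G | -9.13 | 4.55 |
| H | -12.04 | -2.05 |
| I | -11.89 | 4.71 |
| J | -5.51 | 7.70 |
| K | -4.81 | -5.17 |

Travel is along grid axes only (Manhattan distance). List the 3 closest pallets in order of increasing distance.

B, K, C

Distances from (-1.42, -0.80):
A: |8.93| + |-8.42| = 8.93 + 8.42 = 17.35 m
B: |2.26| + |3.35| = 2.26 + 3.35 = 5.61 m
C: |1.82| + |-7.17| = 1.82 + 7.17 = 8.99 m
D: |-9.73| + |-7.08| = 9.73 + 7.08 = 16.81 m
E: |-6.56| + |6.39| = 6.56 + 6.39 = 12.95 m
F: |3.91| + |6.85| = 3.91 + 6.85 = 10.76 m
G: |-7.71| + |5.35| = 7.71 + 5.35 = 13.06 m
H: |-10.62| + |-1.25| = 10.62 + 1.25 = 11.87 m
I: |-10.47| + |5.51| = 10.47 + 5.51 = 15.98 m
J: |-4.09| + |8.50| = 4.09 + 8.50 = 12.59 m
K: |-3.39| + |-4.37| = 3.39 + 4.37 = 7.76 m
Sorted: B (5.61 m) < K (7.76 m) < C (8.99 m) < F (10.76 m) < H (11.87 m) < …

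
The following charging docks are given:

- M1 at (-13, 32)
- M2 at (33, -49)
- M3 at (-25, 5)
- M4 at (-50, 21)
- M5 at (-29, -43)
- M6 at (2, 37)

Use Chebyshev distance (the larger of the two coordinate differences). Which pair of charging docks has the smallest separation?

M1 and M6

Pairwise distances:
M1–M6: 15
M3–M4: 25
M1–M3: 27
M3–M6: 32
M1–M4: 37
M3–M5: 48
M4–M6: 52
M2–M3: 58
M2–M5: 62
M4–M5: 64
M1–M5: 75
M5–M6: 80
M1–M2: 81
M2–M4: 83
M2–M6: 86
Closest pair: M1–M6 at 15.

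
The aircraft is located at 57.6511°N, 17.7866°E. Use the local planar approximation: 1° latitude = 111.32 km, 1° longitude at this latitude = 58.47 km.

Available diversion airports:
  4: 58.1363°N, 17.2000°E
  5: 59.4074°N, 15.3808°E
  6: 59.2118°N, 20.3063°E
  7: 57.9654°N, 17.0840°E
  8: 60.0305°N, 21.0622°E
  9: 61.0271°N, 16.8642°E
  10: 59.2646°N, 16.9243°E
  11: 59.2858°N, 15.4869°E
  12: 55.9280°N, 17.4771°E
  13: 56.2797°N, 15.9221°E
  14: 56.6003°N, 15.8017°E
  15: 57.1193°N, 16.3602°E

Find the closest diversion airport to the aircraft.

7

Distances from 57.6511°N, 17.7866°E:
4: √((0.4852·111.32)² + (-0.5866·58.47)²) = √(2917.346267 + 1176.387239) = 63.9823 km
5: √((1.7563·111.32)² + (-2.4058·58.47)²) = √(38224.674684 + 19787.240337) = 240.8566 km
6: √((1.5607·111.32)² + (2.5197·58.47)²) = √(30184.588256 + 21705.203383) = 227.7933 km
7: √((0.3143·111.32)² + (-0.7026·58.47)²) = √(1224.151467 + 1687.650369) = 53.9611 km
8: √((2.3794·111.32)² + (3.2756·58.47)²) = √(70158.663913 + 36681.569748) = 326.8642 km
9: √((3.3760·111.32)² + (-0.9224·58.47)²) = √(141237.906378 + 2908.739150) = 379.6665 km
10: √((1.6135·111.32)² + (-0.8623·58.47)²) = √(32261.483564 + 2542.043394) = 186.5570 km
11: √((1.6347·111.32)² + (-2.2997·58.47)²) = √(33114.829291 + 18080.421806) = 226.2637 km
12: √((-1.7231·111.32)² + (-0.3095·58.47)²) = √(36793.182971 + 327.482045) = 192.6672 km
13: √((-1.3714·111.32)² + (-1.8645·58.47)²) = √(23306.372617 + 11884.774970) = 187.5930 km
14: √((-1.0508·111.32)² + (-1.9849·58.47)²) = √(13683.163726 + 13469.251157) = 164.7799 km
15: √((-0.5318·111.32)² + (-1.4264·58.47)²) = √(3504.637158 + 6955.828217) = 102.2764 km
Minimum: 7 at 53.9611 km.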